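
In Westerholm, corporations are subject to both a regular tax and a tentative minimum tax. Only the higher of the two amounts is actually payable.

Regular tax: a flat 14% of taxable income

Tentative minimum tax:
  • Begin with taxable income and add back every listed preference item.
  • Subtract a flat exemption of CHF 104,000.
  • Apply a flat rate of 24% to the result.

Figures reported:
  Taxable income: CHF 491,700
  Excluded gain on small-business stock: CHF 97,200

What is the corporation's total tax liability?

Tentative minimum tax:
  Adjusted income: CHF 491,700 + CHF 97,200 = CHF 588,900
  Less exemption CHF 104,000 → base CHF 484,900
  CHF 484,900 × 24% = CHF 116,376

Regular tax:
  CHF 491,700 × 14% = CHF 68,838

CHF 116,376 > CHF 68,838, so the tentative minimum tax is the binding amount.

CHF 116,376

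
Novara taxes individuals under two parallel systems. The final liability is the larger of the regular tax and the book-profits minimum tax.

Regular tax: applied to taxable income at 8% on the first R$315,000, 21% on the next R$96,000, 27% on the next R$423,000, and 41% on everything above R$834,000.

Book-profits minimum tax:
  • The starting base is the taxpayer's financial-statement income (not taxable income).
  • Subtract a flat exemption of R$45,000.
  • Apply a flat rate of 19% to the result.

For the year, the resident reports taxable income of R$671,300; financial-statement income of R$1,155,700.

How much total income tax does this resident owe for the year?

R$211,033

Regular tax:
  R$315,000 × 8% = R$25,200
  R$96,000 × 21% = R$20,160
  R$260,300 × 27% = R$70,281
  → R$115,641

Book-profits minimum tax:
  Base (financial-statement income): R$1,155,700
  Less exemption R$45,000 → base R$1,110,700
  R$1,110,700 × 19% = R$211,033

R$211,033 > R$115,641, so the book-profits minimum tax is the binding amount.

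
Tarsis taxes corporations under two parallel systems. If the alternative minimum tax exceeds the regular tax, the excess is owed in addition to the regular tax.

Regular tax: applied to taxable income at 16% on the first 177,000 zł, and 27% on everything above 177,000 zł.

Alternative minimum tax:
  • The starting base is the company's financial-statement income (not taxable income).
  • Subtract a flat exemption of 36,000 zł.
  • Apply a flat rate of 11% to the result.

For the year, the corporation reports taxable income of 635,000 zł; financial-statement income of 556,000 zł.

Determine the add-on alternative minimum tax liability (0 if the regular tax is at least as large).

Alternative minimum tax:
  Base (financial-statement income): 556,000 zł
  Less exemption 36,000 zł → base 520,000 zł
  520,000 zł × 11% = 57,200 zł

Regular tax:
  177,000 zł × 16% = 28,320 zł
  458,000 zł × 27% = 123,660 zł
  → 151,980 zł

57,200 zł ≤ 151,980 zł, so no add-on is due.

0 zł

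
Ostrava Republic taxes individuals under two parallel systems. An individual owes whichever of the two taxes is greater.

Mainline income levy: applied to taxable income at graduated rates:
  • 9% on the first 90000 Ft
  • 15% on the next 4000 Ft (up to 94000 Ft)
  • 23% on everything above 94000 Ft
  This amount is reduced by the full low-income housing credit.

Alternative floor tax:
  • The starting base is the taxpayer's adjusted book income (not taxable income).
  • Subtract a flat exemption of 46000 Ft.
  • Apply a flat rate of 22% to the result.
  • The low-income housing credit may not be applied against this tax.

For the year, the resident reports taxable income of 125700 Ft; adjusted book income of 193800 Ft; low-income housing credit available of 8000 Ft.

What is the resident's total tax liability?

32516 Ft

Alternative floor tax:
  Base (adjusted book income): 193800 Ft
  Less exemption 46000 Ft → base 147800 Ft
  147800 Ft × 22% = 32516 Ft

Mainline income levy:
  90000 Ft × 9% = 8100 Ft
  4000 Ft × 15% = 600 Ft
  31700 Ft × 23% = 7291 Ft
  → 15991 Ft
  Less low-income housing credit 8000 Ft → 7991 Ft

32516 Ft > 7991 Ft, so the alternative floor tax is the binding amount.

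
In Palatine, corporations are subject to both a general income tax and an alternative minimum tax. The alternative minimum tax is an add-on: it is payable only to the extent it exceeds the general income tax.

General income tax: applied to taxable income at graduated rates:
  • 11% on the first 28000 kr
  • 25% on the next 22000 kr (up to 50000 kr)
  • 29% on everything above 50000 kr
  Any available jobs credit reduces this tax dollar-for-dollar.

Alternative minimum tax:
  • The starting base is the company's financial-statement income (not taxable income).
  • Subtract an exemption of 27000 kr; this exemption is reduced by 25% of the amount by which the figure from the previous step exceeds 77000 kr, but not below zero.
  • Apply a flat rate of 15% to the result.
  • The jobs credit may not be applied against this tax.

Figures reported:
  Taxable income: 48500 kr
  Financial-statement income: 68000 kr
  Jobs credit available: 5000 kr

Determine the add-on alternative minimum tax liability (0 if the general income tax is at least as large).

General income tax:
  28000 kr × 11% = 3080 kr
  20500 kr × 25% = 5125 kr
  → 8205 kr
  Less jobs credit 5000 kr → 3205 kr

Alternative minimum tax:
  Base (financial-statement income): 68000 kr
  Exemption: 68000 kr ≤ 77000 kr, so full 27000 kr applies
  Base: 68000 kr − 27000 kr = 41000 kr
  41000 kr × 15% = 6150 kr

Excess of alternative minimum tax over general income tax: 6150 kr − 3205 kr = 2945 kr.

2945 kr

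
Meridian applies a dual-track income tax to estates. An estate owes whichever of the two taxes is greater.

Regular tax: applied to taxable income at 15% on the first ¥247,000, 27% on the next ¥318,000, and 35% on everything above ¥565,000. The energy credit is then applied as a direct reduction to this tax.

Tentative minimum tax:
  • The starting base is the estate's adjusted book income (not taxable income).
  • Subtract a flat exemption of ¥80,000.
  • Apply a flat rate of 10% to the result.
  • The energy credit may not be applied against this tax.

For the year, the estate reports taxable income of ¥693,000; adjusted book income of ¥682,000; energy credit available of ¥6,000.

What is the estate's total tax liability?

¥161,710

Tentative minimum tax:
  Base (adjusted book income): ¥682,000
  Less exemption ¥80,000 → base ¥602,000
  ¥602,000 × 10% = ¥60,200

Regular tax:
  ¥247,000 × 15% = ¥37,050
  ¥318,000 × 27% = ¥85,860
  ¥128,000 × 35% = ¥44,800
  → ¥167,710
  Less energy credit ¥6,000 → ¥161,710

¥161,710 > ¥60,200, so the regular tax governs.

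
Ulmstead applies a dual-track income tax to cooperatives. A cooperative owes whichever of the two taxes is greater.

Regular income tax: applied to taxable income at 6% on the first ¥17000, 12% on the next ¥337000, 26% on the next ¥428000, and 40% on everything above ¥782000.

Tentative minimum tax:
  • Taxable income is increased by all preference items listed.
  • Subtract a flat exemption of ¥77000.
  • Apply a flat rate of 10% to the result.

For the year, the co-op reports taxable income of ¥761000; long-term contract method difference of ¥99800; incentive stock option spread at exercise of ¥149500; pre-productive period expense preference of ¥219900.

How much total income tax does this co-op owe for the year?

¥147280

Tentative minimum tax:
  Adjusted income: ¥761000 + ¥99800 + ¥149500 + ¥219900 = ¥1230200
  Less exemption ¥77000 → base ¥1153200
  ¥1153200 × 10% = ¥115320

Regular income tax:
  ¥17000 × 6% = ¥1020
  ¥337000 × 12% = ¥40440
  ¥407000 × 26% = ¥105820
  → ¥147280

¥147280 > ¥115320, so the regular income tax governs.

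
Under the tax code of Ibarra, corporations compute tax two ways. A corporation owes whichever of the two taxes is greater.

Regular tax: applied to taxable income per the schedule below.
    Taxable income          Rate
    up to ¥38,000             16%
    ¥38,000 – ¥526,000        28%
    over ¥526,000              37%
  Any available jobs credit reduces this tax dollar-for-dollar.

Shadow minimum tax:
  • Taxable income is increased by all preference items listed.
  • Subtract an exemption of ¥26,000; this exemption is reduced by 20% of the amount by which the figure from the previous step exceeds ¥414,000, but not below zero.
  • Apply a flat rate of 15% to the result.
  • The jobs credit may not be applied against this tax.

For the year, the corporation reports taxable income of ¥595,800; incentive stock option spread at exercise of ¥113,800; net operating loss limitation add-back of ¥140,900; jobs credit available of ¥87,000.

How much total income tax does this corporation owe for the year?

Regular tax:
  ¥38,000 × 16% = ¥6,080
  ¥488,000 × 28% = ¥136,640
  ¥69,800 × 37% = ¥25,826
  → ¥168,546
  Less jobs credit ¥87,000 → ¥81,546

Shadow minimum tax:
  Adjusted income: ¥595,800 + ¥113,800 + ¥140,900 = ¥850,500
  Exemption: 20% × (¥850,500 − ¥414,000) = ¥87,300 ≥ ¥26,000, so the exemption is fully phased out
  Base: ¥850,500 − ¥0 = ¥850,500
  ¥850,500 × 15% = ¥127,575

¥127,575 > ¥81,546, so the shadow minimum tax is the binding amount.

¥127,575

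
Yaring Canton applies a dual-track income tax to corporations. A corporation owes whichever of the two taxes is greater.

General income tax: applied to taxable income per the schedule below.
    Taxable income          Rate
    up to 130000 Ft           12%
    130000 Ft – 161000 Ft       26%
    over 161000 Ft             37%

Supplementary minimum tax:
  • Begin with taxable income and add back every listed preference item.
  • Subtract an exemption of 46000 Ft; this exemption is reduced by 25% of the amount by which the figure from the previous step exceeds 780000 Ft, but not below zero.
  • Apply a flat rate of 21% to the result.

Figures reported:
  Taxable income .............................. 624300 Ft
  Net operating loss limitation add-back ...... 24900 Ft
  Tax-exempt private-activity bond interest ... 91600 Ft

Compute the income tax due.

195081 Ft

Supplementary minimum tax:
  Adjusted income: 624300 Ft + 24900 Ft + 91600 Ft = 740800 Ft
  Exemption: 740800 Ft ≤ 780000 Ft, so full 46000 Ft applies
  Base: 740800 Ft − 46000 Ft = 694800 Ft
  694800 Ft × 21% = 145908 Ft

General income tax:
  130000 Ft × 12% = 15600 Ft
  31000 Ft × 26% = 8060 Ft
  463300 Ft × 37% = 171421 Ft
  → 195081 Ft

195081 Ft > 145908 Ft, so the general income tax governs.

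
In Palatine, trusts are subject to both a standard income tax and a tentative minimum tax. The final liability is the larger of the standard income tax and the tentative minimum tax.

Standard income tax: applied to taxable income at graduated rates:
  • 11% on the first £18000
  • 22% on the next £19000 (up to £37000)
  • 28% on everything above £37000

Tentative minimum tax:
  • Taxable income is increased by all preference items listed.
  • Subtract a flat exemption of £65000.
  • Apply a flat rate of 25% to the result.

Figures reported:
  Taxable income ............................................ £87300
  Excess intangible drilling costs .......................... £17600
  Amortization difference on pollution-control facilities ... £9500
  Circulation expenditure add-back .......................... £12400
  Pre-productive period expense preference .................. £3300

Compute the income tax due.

Tentative minimum tax:
  Adjusted income: £87300 + £17600 + £9500 + £12400 + £3300 = £130100
  Less exemption £65000 → base £65100
  £65100 × 25% = £16275

Standard income tax:
  £18000 × 11% = £1980
  £19000 × 22% = £4180
  £50300 × 28% = £14084
  → £20244

£20244 > £16275, so the standard income tax governs.

£20244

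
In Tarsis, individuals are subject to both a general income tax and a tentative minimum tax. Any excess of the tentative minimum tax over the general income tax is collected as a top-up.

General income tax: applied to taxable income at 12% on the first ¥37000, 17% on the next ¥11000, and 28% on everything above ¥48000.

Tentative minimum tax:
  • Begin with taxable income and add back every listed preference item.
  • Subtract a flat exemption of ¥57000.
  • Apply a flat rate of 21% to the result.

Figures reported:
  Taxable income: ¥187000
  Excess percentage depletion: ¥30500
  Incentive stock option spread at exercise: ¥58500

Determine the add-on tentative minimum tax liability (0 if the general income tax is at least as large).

¥760

General income tax:
  ¥37000 × 12% = ¥4440
  ¥11000 × 17% = ¥1870
  ¥139000 × 28% = ¥38920
  → ¥45230

Tentative minimum tax:
  Adjusted income: ¥187000 + ¥30500 + ¥58500 = ¥276000
  Less exemption ¥57000 → base ¥219000
  ¥219000 × 21% = ¥45990

Excess of tentative minimum tax over general income tax: ¥45990 − ¥45230 = ¥760.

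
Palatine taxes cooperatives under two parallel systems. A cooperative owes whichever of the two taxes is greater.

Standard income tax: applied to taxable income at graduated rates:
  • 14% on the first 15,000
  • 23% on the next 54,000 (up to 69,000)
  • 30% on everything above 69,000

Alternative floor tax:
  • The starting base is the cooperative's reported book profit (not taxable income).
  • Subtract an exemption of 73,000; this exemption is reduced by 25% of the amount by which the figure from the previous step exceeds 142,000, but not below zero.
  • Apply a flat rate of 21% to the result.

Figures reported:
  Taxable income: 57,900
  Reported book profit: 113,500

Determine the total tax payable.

11,967

Standard income tax:
  15,000 × 14% = 2,100
  42,900 × 23% = 9,867
  → 11,967

Alternative floor tax:
  Base (reported book profit): 113,500
  Exemption: 113,500 ≤ 142,000, so full 73,000 applies
  Base: 113,500 − 73,000 = 40,500
  40,500 × 21% = 8,505

11,967 > 8,505, so the standard income tax governs.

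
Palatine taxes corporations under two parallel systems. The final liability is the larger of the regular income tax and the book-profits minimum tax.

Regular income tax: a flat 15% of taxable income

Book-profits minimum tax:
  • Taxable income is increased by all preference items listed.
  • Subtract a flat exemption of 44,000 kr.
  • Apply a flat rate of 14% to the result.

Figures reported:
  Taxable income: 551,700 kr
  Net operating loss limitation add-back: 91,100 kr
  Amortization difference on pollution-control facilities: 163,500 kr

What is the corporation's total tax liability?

Book-profits minimum tax:
  Adjusted income: 551,700 kr + 91,100 kr + 163,500 kr = 806,300 kr
  Less exemption 44,000 kr → base 762,300 kr
  762,300 kr × 14% = 106,722 kr

Regular income tax:
  551,700 kr × 15% = 82,755 kr

106,722 kr > 82,755 kr, so the book-profits minimum tax is the binding amount.

106,722 kr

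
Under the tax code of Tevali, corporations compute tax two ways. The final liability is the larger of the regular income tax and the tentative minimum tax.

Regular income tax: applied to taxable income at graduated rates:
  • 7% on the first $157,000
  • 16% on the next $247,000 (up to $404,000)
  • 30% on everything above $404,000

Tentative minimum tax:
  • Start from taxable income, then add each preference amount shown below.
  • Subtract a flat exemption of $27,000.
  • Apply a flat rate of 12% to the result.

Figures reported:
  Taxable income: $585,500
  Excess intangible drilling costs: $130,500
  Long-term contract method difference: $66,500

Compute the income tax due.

$104,960

Tentative minimum tax:
  Adjusted income: $585,500 + $130,500 + $66,500 = $782,500
  Less exemption $27,000 → base $755,500
  $755,500 × 12% = $90,660

Regular income tax:
  $157,000 × 7% = $10,990
  $247,000 × 16% = $39,520
  $181,500 × 30% = $54,450
  → $104,960

$104,960 > $90,660, so the regular income tax governs.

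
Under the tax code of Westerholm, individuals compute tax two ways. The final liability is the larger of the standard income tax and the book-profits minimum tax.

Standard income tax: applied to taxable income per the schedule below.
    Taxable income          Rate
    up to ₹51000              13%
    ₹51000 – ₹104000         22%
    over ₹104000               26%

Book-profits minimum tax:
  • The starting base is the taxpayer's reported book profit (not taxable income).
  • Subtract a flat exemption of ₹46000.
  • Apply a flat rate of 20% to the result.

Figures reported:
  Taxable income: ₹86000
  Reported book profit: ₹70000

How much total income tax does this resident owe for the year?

Book-profits minimum tax:
  Base (reported book profit): ₹70000
  Less exemption ₹46000 → base ₹24000
  ₹24000 × 20% = ₹4800

Standard income tax:
  ₹51000 × 13% = ₹6630
  ₹35000 × 22% = ₹7700
  → ₹14330

₹14330 > ₹4800, so the standard income tax governs.

₹14330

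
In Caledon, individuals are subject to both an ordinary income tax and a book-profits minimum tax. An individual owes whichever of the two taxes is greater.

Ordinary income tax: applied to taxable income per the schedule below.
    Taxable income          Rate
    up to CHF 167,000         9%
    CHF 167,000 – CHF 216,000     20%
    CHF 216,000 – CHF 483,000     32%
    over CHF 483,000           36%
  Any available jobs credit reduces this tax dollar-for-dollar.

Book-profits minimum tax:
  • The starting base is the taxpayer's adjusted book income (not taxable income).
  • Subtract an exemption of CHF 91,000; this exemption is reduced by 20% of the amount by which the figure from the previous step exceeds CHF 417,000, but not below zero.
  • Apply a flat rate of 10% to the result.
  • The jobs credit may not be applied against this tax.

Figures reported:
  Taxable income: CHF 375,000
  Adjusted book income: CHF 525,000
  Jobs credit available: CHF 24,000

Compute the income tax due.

CHF 51,710

Ordinary income tax:
  CHF 167,000 × 9% = CHF 15,030
  CHF 49,000 × 20% = CHF 9,800
  CHF 159,000 × 32% = CHF 50,880
  → CHF 75,710
  Less jobs credit CHF 24,000 → CHF 51,710

Book-profits minimum tax:
  Base (adjusted book income): CHF 525,000
  Exemption: CHF 91,000 − 20% × (CHF 525,000 − CHF 417,000) = CHF 91,000 − CHF 21,600 = CHF 69,400
  Base: CHF 525,000 − CHF 69,400 = CHF 455,600
  CHF 455,600 × 10% = CHF 45,560

CHF 51,710 > CHF 45,560, so the ordinary income tax governs.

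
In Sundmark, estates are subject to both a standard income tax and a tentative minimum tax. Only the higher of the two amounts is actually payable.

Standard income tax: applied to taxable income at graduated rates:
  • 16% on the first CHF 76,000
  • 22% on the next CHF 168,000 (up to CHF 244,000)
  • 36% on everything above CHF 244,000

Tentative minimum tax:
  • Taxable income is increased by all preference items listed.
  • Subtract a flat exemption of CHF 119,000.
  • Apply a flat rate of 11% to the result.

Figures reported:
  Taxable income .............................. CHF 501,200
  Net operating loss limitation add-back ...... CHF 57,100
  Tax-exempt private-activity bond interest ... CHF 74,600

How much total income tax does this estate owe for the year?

Standard income tax:
  CHF 76,000 × 16% = CHF 12,160
  CHF 168,000 × 22% = CHF 36,960
  CHF 257,200 × 36% = CHF 92,592
  → CHF 141,712

Tentative minimum tax:
  Adjusted income: CHF 501,200 + CHF 57,100 + CHF 74,600 = CHF 632,900
  Less exemption CHF 119,000 → base CHF 513,900
  CHF 513,900 × 11% = CHF 56,529

CHF 141,712 > CHF 56,529, so the standard income tax governs.

CHF 141,712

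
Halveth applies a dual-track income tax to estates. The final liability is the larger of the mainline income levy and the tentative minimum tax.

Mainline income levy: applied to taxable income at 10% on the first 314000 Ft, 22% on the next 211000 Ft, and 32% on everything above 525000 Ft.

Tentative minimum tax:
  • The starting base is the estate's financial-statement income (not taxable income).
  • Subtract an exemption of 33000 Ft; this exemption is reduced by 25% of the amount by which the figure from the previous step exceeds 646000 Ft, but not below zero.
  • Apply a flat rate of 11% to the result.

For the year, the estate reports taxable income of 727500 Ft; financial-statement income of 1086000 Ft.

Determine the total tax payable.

142620 Ft

Mainline income levy:
  314000 Ft × 10% = 31400 Ft
  211000 Ft × 22% = 46420 Ft
  202500 Ft × 32% = 64800 Ft
  → 142620 Ft

Tentative minimum tax:
  Base (financial-statement income): 1086000 Ft
  Exemption: 25% × (1086000 Ft − 646000 Ft) = 110000 Ft ≥ 33000 Ft, so the exemption is fully phased out
  Base: 1086000 Ft − 0 Ft = 1086000 Ft
  1086000 Ft × 11% = 119460 Ft

142620 Ft > 119460 Ft, so the mainline income levy governs.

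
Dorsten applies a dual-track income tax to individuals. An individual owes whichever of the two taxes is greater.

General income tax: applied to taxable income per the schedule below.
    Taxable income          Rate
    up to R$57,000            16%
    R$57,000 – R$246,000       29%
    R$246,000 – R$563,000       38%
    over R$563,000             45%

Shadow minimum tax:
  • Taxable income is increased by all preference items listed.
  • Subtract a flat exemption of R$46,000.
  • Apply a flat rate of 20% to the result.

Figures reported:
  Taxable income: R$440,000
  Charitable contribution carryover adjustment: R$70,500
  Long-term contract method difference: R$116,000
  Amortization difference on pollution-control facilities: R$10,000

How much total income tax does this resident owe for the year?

Shadow minimum tax:
  Adjusted income: R$440,000 + R$70,500 + R$116,000 + R$10,000 = R$636,500
  Less exemption R$46,000 → base R$590,500
  R$590,500 × 20% = R$118,100

General income tax:
  R$57,000 × 16% = R$9,120
  R$189,000 × 29% = R$54,810
  R$194,000 × 38% = R$73,720
  → R$137,650

R$137,650 > R$118,100, so the general income tax governs.

R$137,650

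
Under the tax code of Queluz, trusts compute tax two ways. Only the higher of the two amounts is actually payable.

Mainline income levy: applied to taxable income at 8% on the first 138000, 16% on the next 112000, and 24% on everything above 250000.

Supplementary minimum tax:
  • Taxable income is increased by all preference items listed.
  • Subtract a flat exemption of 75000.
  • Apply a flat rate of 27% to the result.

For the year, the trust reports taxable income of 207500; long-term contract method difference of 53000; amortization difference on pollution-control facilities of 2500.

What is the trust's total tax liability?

Mainline income levy:
  138000 × 8% = 11040
  69500 × 16% = 11120
  → 22160

Supplementary minimum tax:
  Adjusted income: 207500 + 53000 + 2500 = 263000
  Less exemption 75000 → base 188000
  188000 × 27% = 50760

50760 > 22160, so the supplementary minimum tax is the binding amount.

50760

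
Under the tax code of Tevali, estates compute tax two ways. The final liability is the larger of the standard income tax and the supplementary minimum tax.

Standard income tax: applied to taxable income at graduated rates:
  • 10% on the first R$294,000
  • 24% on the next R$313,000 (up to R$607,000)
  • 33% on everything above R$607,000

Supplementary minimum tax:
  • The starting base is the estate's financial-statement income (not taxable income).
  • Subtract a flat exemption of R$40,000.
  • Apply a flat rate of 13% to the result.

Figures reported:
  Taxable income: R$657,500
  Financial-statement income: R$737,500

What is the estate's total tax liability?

R$121,185

Supplementary minimum tax:
  Base (financial-statement income): R$737,500
  Less exemption R$40,000 → base R$697,500
  R$697,500 × 13% = R$90,675

Standard income tax:
  R$294,000 × 10% = R$29,400
  R$313,000 × 24% = R$75,120
  R$50,500 × 33% = R$16,665
  → R$121,185

R$121,185 > R$90,675, so the standard income tax governs.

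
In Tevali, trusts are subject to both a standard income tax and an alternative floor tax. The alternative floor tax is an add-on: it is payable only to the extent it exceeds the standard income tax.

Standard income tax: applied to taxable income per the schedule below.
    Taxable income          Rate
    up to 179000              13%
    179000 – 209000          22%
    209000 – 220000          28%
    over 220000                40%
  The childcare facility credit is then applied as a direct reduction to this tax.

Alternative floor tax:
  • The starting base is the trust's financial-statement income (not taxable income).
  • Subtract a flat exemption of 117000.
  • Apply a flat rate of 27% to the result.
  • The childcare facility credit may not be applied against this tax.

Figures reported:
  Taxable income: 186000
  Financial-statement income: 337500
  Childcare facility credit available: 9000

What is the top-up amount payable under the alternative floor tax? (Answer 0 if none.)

43725

Standard income tax:
  179000 × 13% = 23270
  7000 × 22% = 1540
  → 24810
  Less childcare facility credit 9000 → 15810

Alternative floor tax:
  Base (financial-statement income): 337500
  Less exemption 117000 → base 220500
  220500 × 27% = 59535

Excess of alternative floor tax over standard income tax: 59535 − 15810 = 43725.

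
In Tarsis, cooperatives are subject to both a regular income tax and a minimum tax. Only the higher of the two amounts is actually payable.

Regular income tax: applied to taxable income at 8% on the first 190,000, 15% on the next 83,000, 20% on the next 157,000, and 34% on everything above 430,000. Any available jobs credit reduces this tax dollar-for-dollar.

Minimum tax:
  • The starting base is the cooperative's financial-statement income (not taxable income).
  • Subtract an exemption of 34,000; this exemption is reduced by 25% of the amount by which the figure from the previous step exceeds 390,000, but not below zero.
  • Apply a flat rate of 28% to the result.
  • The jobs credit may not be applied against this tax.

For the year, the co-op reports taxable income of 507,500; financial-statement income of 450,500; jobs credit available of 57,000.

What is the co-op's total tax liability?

Regular income tax:
  190,000 × 8% = 15,200
  83,000 × 15% = 12,450
  157,000 × 20% = 31,400
  77,500 × 34% = 26,350
  → 85,400
  Less jobs credit 57,000 → 28,400

Minimum tax:
  Base (financial-statement income): 450,500
  Exemption: 34,000 − 25% × (450,500 − 390,000) = 34,000 − 15,125 = 18,875
  Base: 450,500 − 18,875 = 431,625
  431,625 × 28% = 120,855

120,855 > 28,400, so the minimum tax is the binding amount.

120,855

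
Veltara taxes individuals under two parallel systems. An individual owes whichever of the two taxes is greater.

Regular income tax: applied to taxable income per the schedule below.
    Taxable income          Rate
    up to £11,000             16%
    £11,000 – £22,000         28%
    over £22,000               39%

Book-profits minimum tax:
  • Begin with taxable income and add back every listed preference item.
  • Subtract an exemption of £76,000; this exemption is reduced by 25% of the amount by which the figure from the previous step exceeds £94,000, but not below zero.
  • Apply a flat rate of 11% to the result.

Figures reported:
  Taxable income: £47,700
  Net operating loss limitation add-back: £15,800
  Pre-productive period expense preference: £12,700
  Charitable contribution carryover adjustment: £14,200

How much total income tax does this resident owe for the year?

Book-profits minimum tax:
  Adjusted income: £47,700 + £15,800 + £12,700 + £14,200 = £90,400
  Exemption: £90,400 ≤ £94,000, so full £76,000 applies
  Base: £90,400 − £76,000 = £14,400
  £14,400 × 11% = £1,584

Regular income tax:
  £11,000 × 16% = £1,760
  £11,000 × 28% = £3,080
  £25,700 × 39% = £10,023
  → £14,863

£14,863 > £1,584, so the regular income tax governs.

£14,863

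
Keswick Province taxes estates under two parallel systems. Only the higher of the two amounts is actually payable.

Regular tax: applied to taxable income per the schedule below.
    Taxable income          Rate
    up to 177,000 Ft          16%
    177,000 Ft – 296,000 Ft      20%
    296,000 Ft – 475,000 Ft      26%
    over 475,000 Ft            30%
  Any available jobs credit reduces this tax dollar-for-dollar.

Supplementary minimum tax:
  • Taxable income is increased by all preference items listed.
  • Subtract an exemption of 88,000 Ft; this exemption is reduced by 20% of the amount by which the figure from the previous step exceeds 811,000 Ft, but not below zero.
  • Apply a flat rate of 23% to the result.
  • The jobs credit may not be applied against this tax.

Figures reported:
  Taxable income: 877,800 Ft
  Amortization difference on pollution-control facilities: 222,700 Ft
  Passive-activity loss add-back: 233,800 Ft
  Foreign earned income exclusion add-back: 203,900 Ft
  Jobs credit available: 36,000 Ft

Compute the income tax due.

353,786 Ft

Supplementary minimum tax:
  Adjusted income: 877,800 Ft + 222,700 Ft + 233,800 Ft + 203,900 Ft = 1,538,200 Ft
  Exemption: 20% × (1,538,200 Ft − 811,000 Ft) = 145,440 Ft ≥ 88,000 Ft, so the exemption is fully phased out
  Base: 1,538,200 Ft − 0 Ft = 1,538,200 Ft
  1,538,200 Ft × 23% = 353,786 Ft

Regular tax:
  177,000 Ft × 16% = 28,320 Ft
  119,000 Ft × 20% = 23,800 Ft
  179,000 Ft × 26% = 46,540 Ft
  402,800 Ft × 30% = 120,840 Ft
  → 219,500 Ft
  Less jobs credit 36,000 Ft → 183,500 Ft

353,786 Ft > 183,500 Ft, so the supplementary minimum tax is the binding amount.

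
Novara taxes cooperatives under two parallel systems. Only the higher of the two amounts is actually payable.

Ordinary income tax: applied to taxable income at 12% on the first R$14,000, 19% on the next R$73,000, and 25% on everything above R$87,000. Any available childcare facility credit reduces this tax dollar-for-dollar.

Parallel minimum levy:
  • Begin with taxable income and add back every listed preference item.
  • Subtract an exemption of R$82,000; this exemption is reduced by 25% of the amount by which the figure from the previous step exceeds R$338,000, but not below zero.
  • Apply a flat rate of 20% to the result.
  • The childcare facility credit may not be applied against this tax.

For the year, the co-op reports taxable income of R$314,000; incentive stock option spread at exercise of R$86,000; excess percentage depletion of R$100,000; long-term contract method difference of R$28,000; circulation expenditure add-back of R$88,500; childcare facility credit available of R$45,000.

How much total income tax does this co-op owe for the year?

Parallel minimum levy:
  Adjusted income: R$314,000 + R$86,000 + R$100,000 + R$28,000 + R$88,500 = R$616,500
  Exemption: R$82,000 − 25% × (R$616,500 − R$338,000) = R$82,000 − R$69,625 = R$12,375
  Base: R$616,500 − R$12,375 = R$604,125
  R$604,125 × 20% = R$120,825

Ordinary income tax:
  R$14,000 × 12% = R$1,680
  R$73,000 × 19% = R$13,870
  R$227,000 × 25% = R$56,750
  → R$72,300
  Less childcare facility credit R$45,000 → R$27,300

R$120,825 > R$27,300, so the parallel minimum levy is the binding amount.

R$120,825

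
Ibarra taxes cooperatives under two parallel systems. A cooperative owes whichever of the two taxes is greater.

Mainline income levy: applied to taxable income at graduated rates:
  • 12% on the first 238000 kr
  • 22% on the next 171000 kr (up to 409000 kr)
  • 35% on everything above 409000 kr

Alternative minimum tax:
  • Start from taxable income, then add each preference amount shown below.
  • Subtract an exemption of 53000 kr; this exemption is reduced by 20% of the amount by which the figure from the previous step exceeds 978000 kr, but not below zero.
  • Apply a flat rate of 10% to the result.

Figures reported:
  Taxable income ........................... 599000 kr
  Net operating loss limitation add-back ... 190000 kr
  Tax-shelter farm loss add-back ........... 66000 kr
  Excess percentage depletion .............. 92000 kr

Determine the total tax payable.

132680 kr

Alternative minimum tax:
  Adjusted income: 599000 kr + 190000 kr + 66000 kr + 92000 kr = 947000 kr
  Exemption: 947000 kr ≤ 978000 kr, so full 53000 kr applies
  Base: 947000 kr − 53000 kr = 894000 kr
  894000 kr × 10% = 89400 kr

Mainline income levy:
  238000 kr × 12% = 28560 kr
  171000 kr × 22% = 37620 kr
  190000 kr × 35% = 66500 kr
  → 132680 kr

132680 kr > 89400 kr, so the mainline income levy governs.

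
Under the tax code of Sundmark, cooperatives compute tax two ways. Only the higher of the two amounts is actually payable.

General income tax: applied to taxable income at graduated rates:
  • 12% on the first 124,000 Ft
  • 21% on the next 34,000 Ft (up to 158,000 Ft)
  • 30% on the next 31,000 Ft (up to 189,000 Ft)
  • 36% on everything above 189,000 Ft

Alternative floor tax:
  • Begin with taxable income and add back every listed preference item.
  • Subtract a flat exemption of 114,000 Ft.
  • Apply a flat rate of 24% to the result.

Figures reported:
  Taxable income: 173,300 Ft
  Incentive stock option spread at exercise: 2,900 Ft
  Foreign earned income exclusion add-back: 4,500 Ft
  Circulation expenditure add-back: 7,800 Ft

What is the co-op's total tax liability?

26,610 Ft

General income tax:
  124,000 Ft × 12% = 14,880 Ft
  34,000 Ft × 21% = 7,140 Ft
  15,300 Ft × 30% = 4,590 Ft
  → 26,610 Ft

Alternative floor tax:
  Adjusted income: 173,300 Ft + 2,900 Ft + 4,500 Ft + 7,800 Ft = 188,500 Ft
  Less exemption 114,000 Ft → base 74,500 Ft
  74,500 Ft × 24% = 17,880 Ft

26,610 Ft > 17,880 Ft, so the general income tax governs.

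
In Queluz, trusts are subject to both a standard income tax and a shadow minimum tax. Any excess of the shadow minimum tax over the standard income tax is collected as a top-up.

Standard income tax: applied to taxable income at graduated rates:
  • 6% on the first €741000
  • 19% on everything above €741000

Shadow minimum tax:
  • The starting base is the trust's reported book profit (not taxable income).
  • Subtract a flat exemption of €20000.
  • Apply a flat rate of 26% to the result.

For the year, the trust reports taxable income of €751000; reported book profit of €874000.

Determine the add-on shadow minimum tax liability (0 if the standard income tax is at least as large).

Shadow minimum tax:
  Base (reported book profit): €874000
  Less exemption €20000 → base €854000
  €854000 × 26% = €222040

Standard income tax:
  €741000 × 6% = €44460
  €10000 × 19% = €1900
  → €46360

Excess of shadow minimum tax over standard income tax: €222040 − €46360 = €175680.

€175680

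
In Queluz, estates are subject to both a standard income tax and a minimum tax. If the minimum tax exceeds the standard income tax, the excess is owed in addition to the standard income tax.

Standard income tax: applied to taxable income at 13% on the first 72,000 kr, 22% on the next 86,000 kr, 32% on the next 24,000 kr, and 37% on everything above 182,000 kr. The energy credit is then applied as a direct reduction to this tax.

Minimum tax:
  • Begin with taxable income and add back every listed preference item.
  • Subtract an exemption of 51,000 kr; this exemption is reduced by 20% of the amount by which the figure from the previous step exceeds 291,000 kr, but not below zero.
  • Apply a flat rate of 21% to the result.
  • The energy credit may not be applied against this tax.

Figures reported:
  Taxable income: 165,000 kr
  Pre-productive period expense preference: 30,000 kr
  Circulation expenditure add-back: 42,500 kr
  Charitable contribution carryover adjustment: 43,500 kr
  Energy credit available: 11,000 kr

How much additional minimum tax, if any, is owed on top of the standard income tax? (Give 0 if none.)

28,780 kr

Minimum tax:
  Adjusted income: 165,000 kr + 30,000 kr + 42,500 kr + 43,500 kr = 281,000 kr
  Exemption: 281,000 kr ≤ 291,000 kr, so full 51,000 kr applies
  Base: 281,000 kr − 51,000 kr = 230,000 kr
  230,000 kr × 21% = 48,300 kr

Standard income tax:
  72,000 kr × 13% = 9,360 kr
  86,000 kr × 22% = 18,920 kr
  7,000 kr × 32% = 2,240 kr
  → 30,520 kr
  Less energy credit 11,000 kr → 19,520 kr

Excess of minimum tax over standard income tax: 48,300 kr − 19,520 kr = 28,780 kr.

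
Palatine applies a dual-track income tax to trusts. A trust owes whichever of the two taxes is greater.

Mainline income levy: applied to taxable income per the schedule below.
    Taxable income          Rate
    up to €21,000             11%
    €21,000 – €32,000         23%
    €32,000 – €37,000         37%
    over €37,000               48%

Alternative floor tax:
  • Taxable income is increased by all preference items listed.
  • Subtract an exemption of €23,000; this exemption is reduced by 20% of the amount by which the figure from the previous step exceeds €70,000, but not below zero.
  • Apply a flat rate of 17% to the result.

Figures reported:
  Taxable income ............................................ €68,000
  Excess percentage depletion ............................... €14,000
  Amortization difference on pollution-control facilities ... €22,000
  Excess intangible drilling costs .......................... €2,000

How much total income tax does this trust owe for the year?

Mainline income levy:
  €21,000 × 11% = €2,310
  €11,000 × 23% = €2,530
  €5,000 × 37% = €1,850
  €31,000 × 48% = €14,880
  → €21,570

Alternative floor tax:
  Adjusted income: €68,000 + €14,000 + €22,000 + €2,000 = €106,000
  Exemption: €23,000 − 20% × (€106,000 − €70,000) = €23,000 − €7,200 = €15,800
  Base: €106,000 − €15,800 = €90,200
  €90,200 × 17% = €15,334

€21,570 > €15,334, so the mainline income levy governs.

€21,570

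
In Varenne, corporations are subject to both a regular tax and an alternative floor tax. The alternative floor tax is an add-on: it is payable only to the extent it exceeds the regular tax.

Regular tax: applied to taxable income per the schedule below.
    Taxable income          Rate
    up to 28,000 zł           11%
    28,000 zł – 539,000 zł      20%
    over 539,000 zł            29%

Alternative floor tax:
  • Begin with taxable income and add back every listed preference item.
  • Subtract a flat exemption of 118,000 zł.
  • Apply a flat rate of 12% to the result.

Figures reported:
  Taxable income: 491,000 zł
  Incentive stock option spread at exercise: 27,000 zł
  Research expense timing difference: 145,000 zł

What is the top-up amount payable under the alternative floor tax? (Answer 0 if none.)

0 zł

Alternative floor tax:
  Adjusted income: 491,000 zł + 27,000 zł + 145,000 zł = 663,000 zł
  Less exemption 118,000 zł → base 545,000 zł
  545,000 zł × 12% = 65,400 zł

Regular tax:
  28,000 zł × 11% = 3,080 zł
  463,000 zł × 20% = 92,600 zł
  → 95,680 zł

65,400 zł ≤ 95,680 zł, so no add-on is due.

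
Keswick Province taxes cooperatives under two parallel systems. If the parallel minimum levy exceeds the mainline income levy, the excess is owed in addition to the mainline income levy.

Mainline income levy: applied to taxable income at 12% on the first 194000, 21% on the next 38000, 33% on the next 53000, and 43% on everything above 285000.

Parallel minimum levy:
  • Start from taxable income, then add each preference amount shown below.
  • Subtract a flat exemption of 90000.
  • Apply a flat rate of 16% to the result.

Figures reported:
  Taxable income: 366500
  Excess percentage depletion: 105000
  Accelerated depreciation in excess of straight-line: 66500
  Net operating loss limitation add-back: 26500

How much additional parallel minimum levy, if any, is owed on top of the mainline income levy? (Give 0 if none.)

0

Mainline income levy:
  194000 × 12% = 23280
  38000 × 21% = 7980
  53000 × 33% = 17490
  81500 × 43% = 35045
  → 83795

Parallel minimum levy:
  Adjusted income: 366500 + 105000 + 66500 + 26500 = 564500
  Less exemption 90000 → base 474500
  474500 × 16% = 75920

75920 ≤ 83795, so no add-on is due.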